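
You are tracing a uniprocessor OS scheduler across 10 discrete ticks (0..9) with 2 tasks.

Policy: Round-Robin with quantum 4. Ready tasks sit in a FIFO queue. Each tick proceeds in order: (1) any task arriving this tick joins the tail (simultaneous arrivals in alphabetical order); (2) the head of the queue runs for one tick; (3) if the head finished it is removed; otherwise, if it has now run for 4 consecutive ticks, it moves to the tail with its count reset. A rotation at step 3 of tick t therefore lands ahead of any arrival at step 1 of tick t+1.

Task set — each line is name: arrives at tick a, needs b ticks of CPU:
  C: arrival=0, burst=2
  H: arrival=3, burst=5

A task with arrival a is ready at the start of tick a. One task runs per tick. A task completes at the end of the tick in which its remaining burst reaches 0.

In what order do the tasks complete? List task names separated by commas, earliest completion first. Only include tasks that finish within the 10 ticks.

completion order = C, H

t=0: queue=[C] q_used=0 → run C
t=1: queue=[C] q_used=1 → run C
t=2: (idle)
t=3: queue=[H] q_used=0 → run H
t=4: queue=[H] q_used=1 → run H
t=5: queue=[H] q_used=2 → run H
t=6: queue=[H] q_used=3 → run H
t=7: queue=[H] q_used=0 → run H
t=8: (idle)
t=9: (idle)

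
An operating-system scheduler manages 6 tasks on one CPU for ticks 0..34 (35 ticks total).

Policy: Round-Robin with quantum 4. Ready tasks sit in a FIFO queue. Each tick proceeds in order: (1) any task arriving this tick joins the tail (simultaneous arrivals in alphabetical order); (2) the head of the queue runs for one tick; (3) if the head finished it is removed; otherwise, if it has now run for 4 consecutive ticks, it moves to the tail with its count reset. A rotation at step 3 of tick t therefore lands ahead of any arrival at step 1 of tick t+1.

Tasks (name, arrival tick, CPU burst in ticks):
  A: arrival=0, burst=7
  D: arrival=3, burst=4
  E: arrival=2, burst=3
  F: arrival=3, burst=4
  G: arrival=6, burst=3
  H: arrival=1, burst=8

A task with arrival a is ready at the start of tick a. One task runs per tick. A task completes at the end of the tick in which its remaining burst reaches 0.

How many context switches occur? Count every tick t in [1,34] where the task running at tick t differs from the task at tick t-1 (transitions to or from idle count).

context switches = 8

t=0: queue=[A] q_used=0 → run A
t=1: queue=[A,H] q_used=1 → run A
t=2: queue=[A,H,E] q_used=2 → run A
t=3: queue=[A,H,E,D,F] q_used=3 → run A
t=4: queue=[H,E,D,F,A] q_used=0 → run H
t=5: queue=[H,E,D,F,A] q_used=1 → run H
t=6: queue=[H,E,D,F,A,G] q_used=2 → run H
t=7: queue=[H,E,D,F,A,G] q_used=3 → run H
t=8: queue=[E,D,F,A,G,H] q_used=0 → run E
t=9: queue=[E,D,F,A,G,H] q_used=1 → run E
t=10: queue=[E,D,F,A,G,H] q_used=2 → run E
t=11: queue=[D,F,A,G,H] q_used=0 → run D
t=12: queue=[D,F,A,G,H] q_used=1 → run D
t=13: queue=[D,F,A,G,H] q_used=2 → run D
t=14: queue=[D,F,A,G,H] q_used=3 → run D
t=15: queue=[F,A,G,H] q_used=0 → run F
t=16: queue=[F,A,G,H] q_used=1 → run F
t=17: queue=[F,A,G,H] q_used=2 → run F
t=18: queue=[F,A,G,H] q_used=3 → run F
t=19: queue=[A,G,H] q_used=0 → run A
t=20: queue=[A,G,H] q_used=1 → run A
t=21: queue=[A,G,H] q_used=2 → run A
t=22: queue=[G,H] q_used=0 → run G
t=23: queue=[G,H] q_used=1 → run G
t=24: queue=[G,H] q_used=2 → run G
t=25: queue=[H] q_used=0 → run H
t=26: queue=[H] q_used=1 → run H
t=27: queue=[H] q_used=2 → run H
t=28: queue=[H] q_used=3 → run H
t=29: (idle)
t=30: (idle)
t=31: (idle)
t=32: (idle)
t=33: (idle)
t=34: (idle)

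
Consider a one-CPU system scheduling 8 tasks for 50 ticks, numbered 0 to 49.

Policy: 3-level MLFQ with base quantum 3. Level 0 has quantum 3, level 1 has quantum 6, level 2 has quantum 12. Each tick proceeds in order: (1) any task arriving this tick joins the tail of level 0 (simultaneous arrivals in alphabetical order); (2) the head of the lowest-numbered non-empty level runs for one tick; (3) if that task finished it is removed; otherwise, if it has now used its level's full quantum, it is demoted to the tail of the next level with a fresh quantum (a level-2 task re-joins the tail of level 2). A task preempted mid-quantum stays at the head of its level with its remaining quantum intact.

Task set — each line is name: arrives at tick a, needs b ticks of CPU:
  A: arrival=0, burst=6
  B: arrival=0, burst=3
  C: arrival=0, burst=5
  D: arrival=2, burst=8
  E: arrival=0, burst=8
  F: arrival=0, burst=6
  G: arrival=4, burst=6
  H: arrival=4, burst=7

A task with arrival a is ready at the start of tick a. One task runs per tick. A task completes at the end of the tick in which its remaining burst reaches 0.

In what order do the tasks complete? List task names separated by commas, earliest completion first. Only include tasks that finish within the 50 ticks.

t=0: L0/L1/L2 = ABCEF/-/- → run A
t=1: L0/L1/L2 = ABCEF/-/- → run A
t=2: L0/L1/L2 = ABCEFD/-/- → run A
t=3: L0/L1/L2 = BCEFD/A/- → run B
t=4: L0/L1/L2 = BCEFDGH/A/- → run B
t=5: L0/L1/L2 = BCEFDGH/A/- → run B
t=6: L0/L1/L2 = CEFDGH/A/- → run C
t=7: L0/L1/L2 = CEFDGH/A/- → run C
t=8: L0/L1/L2 = CEFDGH/A/- → run C
t=9: L0/L1/L2 = EFDGH/AC/- → run E
t=10: L0/L1/L2 = EFDGH/AC/- → run E
t=11: L0/L1/L2 = EFDGH/AC/- → run E
t=12: L0/L1/L2 = FDGH/ACE/- → run F
t=13: L0/L1/L2 = FDGH/ACE/- → run F
t=14: L0/L1/L2 = FDGH/ACE/- → run F
t=15: L0/L1/L2 = DGH/ACEF/- → run D
t=16: L0/L1/L2 = DGH/ACEF/- → run D
t=17: L0/L1/L2 = DGH/ACEF/- → run D
t=18: L0/L1/L2 = GH/ACEFD/- → run G
t=19: L0/L1/L2 = GH/ACEFD/- → run G
t=20: L0/L1/L2 = GH/ACEFD/- → run G
t=21: L0/L1/L2 = H/ACEFDG/- → run H
t=22: L0/L1/L2 = H/ACEFDG/- → run H
t=23: L0/L1/L2 = H/ACEFDG/- → run H
t=24: L0/L1/L2 = -/ACEFDGH/- → run A
t=25: L0/L1/L2 = -/ACEFDGH/- → run A
t=26: L0/L1/L2 = -/ACEFDGH/- → run A
t=27: L0/L1/L2 = -/CEFDGH/- → run C
t=28: L0/L1/L2 = -/CEFDGH/- → run C
t=29: L0/L1/L2 = -/EFDGH/- → run E
t=30: L0/L1/L2 = -/EFDGH/- → run E
t=31: L0/L1/L2 = -/EFDGH/- → run E
t=32: L0/L1/L2 = -/EFDGH/- → run E
t=33: L0/L1/L2 = -/EFDGH/- → run E
t=34: L0/L1/L2 = -/FDGH/- → run F
t=35: L0/L1/L2 = -/FDGH/- → run F
t=36: L0/L1/L2 = -/FDGH/- → run F
t=37: L0/L1/L2 = -/DGH/- → run D
t=38: L0/L1/L2 = -/DGH/- → run D
t=39: L0/L1/L2 = -/DGH/- → run D
t=40: L0/L1/L2 = -/DGH/- → run D
t=41: L0/L1/L2 = -/DGH/- → run D
t=42: L0/L1/L2 = -/GH/- → run G
t=43: L0/L1/L2 = -/GH/- → run G
t=44: L0/L1/L2 = -/GH/- → run G
t=45: L0/L1/L2 = -/H/- → run H
t=46: L0/L1/L2 = -/H/- → run H
t=47: L0/L1/L2 = -/H/- → run H
t=48: L0/L1/L2 = -/H/- → run H
t=49: (idle)

completion order = B, A, C, E, F, D, G, H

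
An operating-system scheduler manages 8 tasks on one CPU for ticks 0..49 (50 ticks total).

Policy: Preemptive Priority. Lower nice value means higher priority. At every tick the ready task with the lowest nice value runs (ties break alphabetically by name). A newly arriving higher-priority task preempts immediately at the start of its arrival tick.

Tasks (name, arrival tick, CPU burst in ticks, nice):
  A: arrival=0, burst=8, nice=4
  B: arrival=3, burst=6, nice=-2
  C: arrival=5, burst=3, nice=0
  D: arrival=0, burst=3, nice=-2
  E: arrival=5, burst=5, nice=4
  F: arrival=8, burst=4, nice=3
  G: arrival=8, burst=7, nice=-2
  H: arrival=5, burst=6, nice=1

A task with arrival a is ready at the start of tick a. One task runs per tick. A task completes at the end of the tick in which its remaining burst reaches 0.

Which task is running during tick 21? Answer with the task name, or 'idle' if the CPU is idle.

t=0: ready={A,D} → run D
t=1: ready={A,D} → run D
t=2: ready={A,D} → run D
t=3: ready={A,B} → run B
t=4: ready={A,B} → run B
t=5: ready={A,B,C,E,H} → run B
t=6: ready={A,B,C,E,H} → run B
t=7: ready={A,B,C,E,H} → run B
t=8: ready={A,B,C,E,F,G,H} → run B
t=9: ready={A,C,E,F,G,H} → run G
t=10: ready={A,C,E,F,G,H} → run G
t=11: ready={A,C,E,F,G,H} → run G
t=12: ready={A,C,E,F,G,H} → run G
t=13: ready={A,C,E,F,G,H} → run G
t=14: ready={A,C,E,F,G,H} → run G
t=15: ready={A,C,E,F,G,H} → run G
t=16: ready={A,C,E,F,H} → run C
t=17: ready={A,C,E,F,H} → run C
t=18: ready={A,C,E,F,H} → run C
t=19: ready={A,E,F,H} → run H
t=20: ready={A,E,F,H} → run H
t=21: ready={A,E,F,H} → run H
t=22: ready={A,E,F,H} → run H
t=23: ready={A,E,F,H} → run H
t=24: ready={A,E,F,H} → run H
t=25: ready={A,E,F} → run F
t=26: ready={A,E,F} → run F
t=27: ready={A,E,F} → run F
t=28: ready={A,E,F} → run F
t=29: ready={A,E} → run A
t=30: ready={A,E} → run A
t=31: ready={A,E} → run A
t=32: ready={A,E} → run A
t=33: ready={A,E} → run A
t=34: ready={A,E} → run A
t=35: ready={A,E} → run A
t=36: ready={A,E} → run A
t=37: ready={E} → run E
t=38: ready={E} → run E
t=39: ready={E} → run E
t=40: ready={E} → run E
t=41: ready={E} → run E
t=42: (idle)
t=43: (idle)
t=44: (idle)
t=45: (idle)
t=46: (idle)
t=47: (idle)
t=48: (idle)
t=49: (idle)

running at tick 21 = H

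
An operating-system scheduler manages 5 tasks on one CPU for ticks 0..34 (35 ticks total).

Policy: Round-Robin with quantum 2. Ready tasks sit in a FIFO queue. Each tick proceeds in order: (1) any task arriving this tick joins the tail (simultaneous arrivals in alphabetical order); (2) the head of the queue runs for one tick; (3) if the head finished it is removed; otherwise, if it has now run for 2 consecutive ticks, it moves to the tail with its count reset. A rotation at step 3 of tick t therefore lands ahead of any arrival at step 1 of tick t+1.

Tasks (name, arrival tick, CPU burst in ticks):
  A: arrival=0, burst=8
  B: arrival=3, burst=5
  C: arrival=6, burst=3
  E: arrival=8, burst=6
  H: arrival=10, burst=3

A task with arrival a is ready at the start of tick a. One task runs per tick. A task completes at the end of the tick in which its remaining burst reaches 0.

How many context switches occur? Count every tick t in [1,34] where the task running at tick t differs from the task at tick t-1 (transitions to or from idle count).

t=0: queue=[A] q_used=0 → run A
t=1: queue=[A] q_used=1 → run A
t=2: queue=[A] q_used=0 → run A
t=3: queue=[A,B] q_used=1 → run A
t=4: queue=[B,A] q_used=0 → run B
t=5: queue=[B,A] q_used=1 → run B
t=6: queue=[A,B,C] q_used=0 → run A
t=7: queue=[A,B,C] q_used=1 → run A
t=8: queue=[B,C,A,E] q_used=0 → run B
t=9: queue=[B,C,A,E] q_used=1 → run B
t=10: queue=[C,A,E,B,H] q_used=0 → run C
t=11: queue=[C,A,E,B,H] q_used=1 → run C
t=12: queue=[A,E,B,H,C] q_used=0 → run A
t=13: queue=[A,E,B,H,C] q_used=1 → run A
t=14: queue=[E,B,H,C] q_used=0 → run E
t=15: queue=[E,B,H,C] q_used=1 → run E
t=16: queue=[B,H,C,E] q_used=0 → run B
t=17: queue=[H,C,E] q_used=0 → run H
t=18: queue=[H,C,E] q_used=1 → run H
t=19: queue=[C,E,H] q_used=0 → run C
t=20: queue=[E,H] q_used=0 → run E
t=21: queue=[E,H] q_used=1 → run E
t=22: queue=[H,E] q_used=0 → run H
t=23: queue=[E] q_used=0 → run E
t=24: queue=[E] q_used=1 → run E
t=25: (idle)
t=26: (idle)
t=27: (idle)
t=28: (idle)
t=29: (idle)
t=30: (idle)
t=31: (idle)
t=32: (idle)
t=33: (idle)
t=34: (idle)

context switches = 13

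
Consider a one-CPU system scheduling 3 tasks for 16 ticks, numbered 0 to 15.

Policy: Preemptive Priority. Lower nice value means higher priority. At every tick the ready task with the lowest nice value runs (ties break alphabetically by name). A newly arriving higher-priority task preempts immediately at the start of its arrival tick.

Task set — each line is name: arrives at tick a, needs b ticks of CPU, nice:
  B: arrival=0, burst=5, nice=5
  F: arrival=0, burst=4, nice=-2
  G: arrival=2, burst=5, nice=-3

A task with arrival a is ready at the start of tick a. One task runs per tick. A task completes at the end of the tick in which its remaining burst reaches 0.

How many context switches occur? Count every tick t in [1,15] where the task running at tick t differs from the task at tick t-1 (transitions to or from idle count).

t=0: ready={B,F} → run F
t=1: ready={B,F} → run F
t=2: ready={B,F,G} → run G
t=3: ready={B,F,G} → run G
t=4: ready={B,F,G} → run G
t=5: ready={B,F,G} → run G
t=6: ready={B,F,G} → run G
t=7: ready={B,F} → run F
t=8: ready={B,F} → run F
t=9: ready={B} → run B
t=10: ready={B} → run B
t=11: ready={B} → run B
t=12: ready={B} → run B
t=13: ready={B} → run B
t=14: (idle)
t=15: (idle)

context switches = 4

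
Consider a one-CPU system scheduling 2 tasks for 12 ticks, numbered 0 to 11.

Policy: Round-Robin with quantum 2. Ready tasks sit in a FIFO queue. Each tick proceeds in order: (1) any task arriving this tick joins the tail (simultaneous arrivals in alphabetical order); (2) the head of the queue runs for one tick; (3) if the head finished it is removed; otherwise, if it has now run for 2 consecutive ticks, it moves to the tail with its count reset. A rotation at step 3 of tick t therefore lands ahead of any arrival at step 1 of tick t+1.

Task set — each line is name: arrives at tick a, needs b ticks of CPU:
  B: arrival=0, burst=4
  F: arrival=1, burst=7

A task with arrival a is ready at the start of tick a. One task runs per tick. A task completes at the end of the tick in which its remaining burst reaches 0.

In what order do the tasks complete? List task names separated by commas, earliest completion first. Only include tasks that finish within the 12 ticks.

t=0: queue=[B] q_used=0 → run B
t=1: queue=[B,F] q_used=1 → run B
t=2: queue=[F,B] q_used=0 → run F
t=3: queue=[F,B] q_used=1 → run F
t=4: queue=[B,F] q_used=0 → run B
t=5: queue=[B,F] q_used=1 → run B
t=6: queue=[F] q_used=0 → run F
t=7: queue=[F] q_used=1 → run F
t=8: queue=[F] q_used=0 → run F
t=9: queue=[F] q_used=1 → run F
t=10: queue=[F] q_used=0 → run F
t=11: (idle)

completion order = B, F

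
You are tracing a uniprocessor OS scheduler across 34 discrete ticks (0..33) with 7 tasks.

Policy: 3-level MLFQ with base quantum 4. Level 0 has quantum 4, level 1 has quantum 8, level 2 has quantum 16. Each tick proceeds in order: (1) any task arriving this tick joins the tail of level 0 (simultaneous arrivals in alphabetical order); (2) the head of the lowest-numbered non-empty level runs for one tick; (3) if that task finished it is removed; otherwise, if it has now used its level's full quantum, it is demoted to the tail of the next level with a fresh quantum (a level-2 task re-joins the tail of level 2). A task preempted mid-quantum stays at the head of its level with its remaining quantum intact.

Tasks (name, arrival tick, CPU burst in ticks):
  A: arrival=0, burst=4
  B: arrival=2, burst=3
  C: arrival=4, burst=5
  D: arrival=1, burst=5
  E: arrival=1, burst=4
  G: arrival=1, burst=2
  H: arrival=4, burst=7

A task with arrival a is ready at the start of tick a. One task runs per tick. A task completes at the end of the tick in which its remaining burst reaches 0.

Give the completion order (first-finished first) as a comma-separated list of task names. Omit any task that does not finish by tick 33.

t=0: L0/L1/L2 = A/-/- → run A
t=1: L0/L1/L2 = ADEG/-/- → run A
t=2: L0/L1/L2 = ADEGB/-/- → run A
t=3: L0/L1/L2 = ADEGB/-/- → run A
t=4: L0/L1/L2 = DEGBCH/-/- → run D
t=5: L0/L1/L2 = DEGBCH/-/- → run D
t=6: L0/L1/L2 = DEGBCH/-/- → run D
t=7: L0/L1/L2 = DEGBCH/-/- → run D
t=8: L0/L1/L2 = EGBCH/D/- → run E
t=9: L0/L1/L2 = EGBCH/D/- → run E
t=10: L0/L1/L2 = EGBCH/D/- → run E
t=11: L0/L1/L2 = EGBCH/D/- → run E
t=12: L0/L1/L2 = GBCH/D/- → run G
t=13: L0/L1/L2 = GBCH/D/- → run G
t=14: L0/L1/L2 = BCH/D/- → run B
t=15: L0/L1/L2 = BCH/D/- → run B
t=16: L0/L1/L2 = BCH/D/- → run B
t=17: L0/L1/L2 = CH/D/- → run C
t=18: L0/L1/L2 = CH/D/- → run C
t=19: L0/L1/L2 = CH/D/- → run C
t=20: L0/L1/L2 = CH/D/- → run C
t=21: L0/L1/L2 = H/DC/- → run H
t=22: L0/L1/L2 = H/DC/- → run H
t=23: L0/L1/L2 = H/DC/- → run H
t=24: L0/L1/L2 = H/DC/- → run H
t=25: L0/L1/L2 = -/DCH/- → run D
t=26: L0/L1/L2 = -/CH/- → run C
t=27: L0/L1/L2 = -/H/- → run H
t=28: L0/L1/L2 = -/H/- → run H
t=29: L0/L1/L2 = -/H/- → run H
t=30: (idle)
t=31: (idle)
t=32: (idle)
t=33: (idle)

completion order = A, E, G, B, D, C, H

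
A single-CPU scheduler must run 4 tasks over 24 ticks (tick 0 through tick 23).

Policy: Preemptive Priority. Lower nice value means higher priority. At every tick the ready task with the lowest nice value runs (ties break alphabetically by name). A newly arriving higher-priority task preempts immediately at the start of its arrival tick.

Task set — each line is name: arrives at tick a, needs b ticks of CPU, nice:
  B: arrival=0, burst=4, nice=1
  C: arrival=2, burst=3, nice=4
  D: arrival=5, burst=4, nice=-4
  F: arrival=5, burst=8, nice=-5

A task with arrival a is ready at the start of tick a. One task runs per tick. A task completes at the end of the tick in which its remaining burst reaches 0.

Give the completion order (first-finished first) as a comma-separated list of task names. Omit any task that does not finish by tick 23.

completion order = B, F, D, C

t=0: ready={B} → run B
t=1: ready={B} → run B
t=2: ready={B,C} → run B
t=3: ready={B,C} → run B
t=4: ready={C} → run C
t=5: ready={C,D,F} → run F
t=6: ready={C,D,F} → run F
t=7: ready={C,D,F} → run F
t=8: ready={C,D,F} → run F
t=9: ready={C,D,F} → run F
t=10: ready={C,D,F} → run F
t=11: ready={C,D,F} → run F
t=12: ready={C,D,F} → run F
t=13: ready={C,D} → run D
t=14: ready={C,D} → run D
t=15: ready={C,D} → run D
t=16: ready={C,D} → run D
t=17: ready={C} → run C
t=18: ready={C} → run C
t=19: (idle)
t=20: (idle)
t=21: (idle)
t=22: (idle)
t=23: (idle)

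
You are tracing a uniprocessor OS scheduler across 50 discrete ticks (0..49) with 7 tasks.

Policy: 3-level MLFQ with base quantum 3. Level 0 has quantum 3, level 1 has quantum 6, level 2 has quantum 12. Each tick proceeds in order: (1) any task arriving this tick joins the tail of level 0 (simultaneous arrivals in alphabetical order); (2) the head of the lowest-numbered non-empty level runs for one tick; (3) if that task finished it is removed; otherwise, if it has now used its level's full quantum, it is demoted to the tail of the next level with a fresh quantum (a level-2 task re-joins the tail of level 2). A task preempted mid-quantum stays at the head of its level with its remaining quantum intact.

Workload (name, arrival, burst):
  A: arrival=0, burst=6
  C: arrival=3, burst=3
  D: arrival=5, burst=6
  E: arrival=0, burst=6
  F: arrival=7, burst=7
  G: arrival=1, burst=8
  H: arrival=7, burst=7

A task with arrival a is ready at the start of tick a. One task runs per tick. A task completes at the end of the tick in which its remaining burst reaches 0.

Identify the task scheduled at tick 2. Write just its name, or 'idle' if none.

t=0: L0/L1/L2 = AE/-/- → run A
t=1: L0/L1/L2 = AEG/-/- → run A
t=2: L0/L1/L2 = AEG/-/- → run A
t=3: L0/L1/L2 = EGC/A/- → run E
t=4: L0/L1/L2 = EGC/A/- → run E
t=5: L0/L1/L2 = EGCD/A/- → run E
t=6: L0/L1/L2 = GCD/AE/- → run G
t=7: L0/L1/L2 = GCDFH/AE/- → run G
t=8: L0/L1/L2 = GCDFH/AE/- → run G
t=9: L0/L1/L2 = CDFH/AEG/- → run C
t=10: L0/L1/L2 = CDFH/AEG/- → run C
t=11: L0/L1/L2 = CDFH/AEG/- → run C
t=12: L0/L1/L2 = DFH/AEG/- → run D
t=13: L0/L1/L2 = DFH/AEG/- → run D
t=14: L0/L1/L2 = DFH/AEG/- → run D
t=15: L0/L1/L2 = FH/AEGD/- → run F
t=16: L0/L1/L2 = FH/AEGD/- → run F
t=17: L0/L1/L2 = FH/AEGD/- → run F
t=18: L0/L1/L2 = H/AEGDF/- → run H
t=19: L0/L1/L2 = H/AEGDF/- → run H
t=20: L0/L1/L2 = H/AEGDF/- → run H
t=21: L0/L1/L2 = -/AEGDFH/- → run A
t=22: L0/L1/L2 = -/AEGDFH/- → run A
t=23: L0/L1/L2 = -/AEGDFH/- → run A
t=24: L0/L1/L2 = -/EGDFH/- → run E
t=25: L0/L1/L2 = -/EGDFH/- → run E
t=26: L0/L1/L2 = -/EGDFH/- → run E
t=27: L0/L1/L2 = -/GDFH/- → run G
t=28: L0/L1/L2 = -/GDFH/- → run G
t=29: L0/L1/L2 = -/GDFH/- → run G
t=30: L0/L1/L2 = -/GDFH/- → run G
t=31: L0/L1/L2 = -/GDFH/- → run G
t=32: L0/L1/L2 = -/DFH/- → run D
t=33: L0/L1/L2 = -/DFH/- → run D
t=34: L0/L1/L2 = -/DFH/- → run D
t=35: L0/L1/L2 = -/FH/- → run F
t=36: L0/L1/L2 = -/FH/- → run F
t=37: L0/L1/L2 = -/FH/- → run F
t=38: L0/L1/L2 = -/FH/- → run F
t=39: L0/L1/L2 = -/H/- → run H
t=40: L0/L1/L2 = -/H/- → run H
t=41: L0/L1/L2 = -/H/- → run H
t=42: L0/L1/L2 = -/H/- → run H
t=43: (idle)
t=44: (idle)
t=45: (idle)
t=46: (idle)
t=47: (idle)
t=48: (idle)
t=49: (idle)

running at tick 2 = A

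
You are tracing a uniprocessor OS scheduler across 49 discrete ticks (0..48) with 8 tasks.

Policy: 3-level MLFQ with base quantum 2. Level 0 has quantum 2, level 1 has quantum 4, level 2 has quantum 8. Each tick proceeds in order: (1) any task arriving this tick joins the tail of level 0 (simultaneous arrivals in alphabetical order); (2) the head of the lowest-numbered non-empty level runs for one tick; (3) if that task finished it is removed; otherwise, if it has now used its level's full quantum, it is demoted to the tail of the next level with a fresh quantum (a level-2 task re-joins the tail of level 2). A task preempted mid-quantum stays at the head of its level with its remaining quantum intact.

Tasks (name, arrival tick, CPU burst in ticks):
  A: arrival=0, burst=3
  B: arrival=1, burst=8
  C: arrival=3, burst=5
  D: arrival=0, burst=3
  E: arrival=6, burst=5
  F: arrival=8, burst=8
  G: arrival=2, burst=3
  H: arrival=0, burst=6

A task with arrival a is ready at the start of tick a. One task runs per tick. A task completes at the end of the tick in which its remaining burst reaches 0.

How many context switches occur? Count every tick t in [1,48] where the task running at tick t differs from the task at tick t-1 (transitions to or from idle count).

context switches = 18

t=0: L0/L1/L2 = ADH/-/- → run A
t=1: L0/L1/L2 = ADHB/-/- → run A
t=2: L0/L1/L2 = DHBG/A/- → run D
t=3: L0/L1/L2 = DHBGC/A/- → run D
t=4: L0/L1/L2 = HBGC/AD/- → run H
t=5: L0/L1/L2 = HBGC/AD/- → run H
t=6: L0/L1/L2 = BGCE/ADH/- → run B
t=7: L0/L1/L2 = BGCE/ADH/- → run B
t=8: L0/L1/L2 = GCEF/ADHB/- → run G
t=9: L0/L1/L2 = GCEF/ADHB/- → run G
t=10: L0/L1/L2 = CEF/ADHBG/- → run C
t=11: L0/L1/L2 = CEF/ADHBG/- → run C
t=12: L0/L1/L2 = EF/ADHBGC/- → run E
t=13: L0/L1/L2 = EF/ADHBGC/- → run E
t=14: L0/L1/L2 = F/ADHBGCE/- → run F
t=15: L0/L1/L2 = F/ADHBGCE/- → run F
t=16: L0/L1/L2 = -/ADHBGCEF/- → run A
t=17: L0/L1/L2 = -/DHBGCEF/- → run D
t=18: L0/L1/L2 = -/HBGCEF/- → run H
t=19: L0/L1/L2 = -/HBGCEF/- → run H
t=20: L0/L1/L2 = -/HBGCEF/- → run H
t=21: L0/L1/L2 = -/HBGCEF/- → run H
t=22: L0/L1/L2 = -/BGCEF/- → run B
t=23: L0/L1/L2 = -/BGCEF/- → run B
t=24: L0/L1/L2 = -/BGCEF/- → run B
t=25: L0/L1/L2 = -/BGCEF/- → run B
t=26: L0/L1/L2 = -/GCEF/B → run G
t=27: L0/L1/L2 = -/CEF/B → run C
t=28: L0/L1/L2 = -/CEF/B → run C
t=29: L0/L1/L2 = -/CEF/B → run C
t=30: L0/L1/L2 = -/EF/B → run E
t=31: L0/L1/L2 = -/EF/B → run E
t=32: L0/L1/L2 = -/EF/B → run E
t=33: L0/L1/L2 = -/F/B → run F
t=34: L0/L1/L2 = -/F/B → run F
t=35: L0/L1/L2 = -/F/B → run F
t=36: L0/L1/L2 = -/F/B → run F
t=37: L0/L1/L2 = -/-/BF → run B
t=38: L0/L1/L2 = -/-/BF → run B
t=39: L0/L1/L2 = -/-/F → run F
t=40: L0/L1/L2 = -/-/F → run F
t=41: (idle)
t=42: (idle)
t=43: (idle)
t=44: (idle)
t=45: (idle)
t=46: (idle)
t=47: (idle)
t=48: (idle)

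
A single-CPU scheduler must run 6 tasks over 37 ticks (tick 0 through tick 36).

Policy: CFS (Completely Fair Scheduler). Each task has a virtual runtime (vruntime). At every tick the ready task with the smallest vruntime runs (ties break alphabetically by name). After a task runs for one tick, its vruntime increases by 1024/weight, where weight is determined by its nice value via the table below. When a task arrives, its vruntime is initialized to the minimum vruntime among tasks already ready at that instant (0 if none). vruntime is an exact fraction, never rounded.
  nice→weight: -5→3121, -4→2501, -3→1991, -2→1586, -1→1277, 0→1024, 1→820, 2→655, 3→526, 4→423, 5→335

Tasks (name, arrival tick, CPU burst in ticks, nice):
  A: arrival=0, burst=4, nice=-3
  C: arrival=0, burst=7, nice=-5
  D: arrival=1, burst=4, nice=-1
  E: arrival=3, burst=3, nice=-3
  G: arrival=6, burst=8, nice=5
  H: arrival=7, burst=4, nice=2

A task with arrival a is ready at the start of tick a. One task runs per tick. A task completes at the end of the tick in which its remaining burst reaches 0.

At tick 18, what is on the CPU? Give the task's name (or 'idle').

running at tick 18 = C

t=0: vr[A=0 C=0] → run A
t=1: vr[A=1024/1991 C=0 D=0] → run C
t=2: vr[A=1024/1991 C=1024/3121 D=0] → run D
t=3: vr[A=1024/1991 C=1024/3121 D=1024/1277 E=1024/3121] → run C
t=4: vr[A=1024/1991 C=2048/3121 D=1024/1277 E=1024/3121] → run E
t=5: vr[A=1024/1991 C=2048/3121 D=1024/1277 E=5234688/6213911] → run A
t=6: vr[A=2048/1991 C=2048/3121 D=1024/1277 E=5234688/6213911 G=2048/3121] → run C
t=7: vr[A=2048/1991 C=3072/3121 D=1024/1277 E=5234688/6213911 G=2048/3121 H=2048/3121] → run G
t=8: vr[A=2048/1991 C=3072/3121 D=1024/1277 E=5234688/6213911 G=3881984/1045535 H=2048/3121] → run H
t=9: vr[A=2048/1991 C=3072/3121 D=1024/1277 E=5234688/6213911 G=3881984/1045535 H=4537344/2044255] → run D
t=10: vr[A=2048/1991 C=3072/3121 D=2048/1277 E=5234688/6213911 G=3881984/1045535 H=4537344/2044255] → run E
t=11: vr[A=2048/1991 C=3072/3121 D=2048/1277 E=8430592/6213911 G=3881984/1045535 H=4537344/2044255] → run C
t=12: vr[A=2048/1991 C=4096/3121 D=2048/1277 E=8430592/6213911 G=3881984/1045535 H=4537344/2044255] → run A
t=13: vr[A=3072/1991 C=4096/3121 D=2048/1277 E=8430592/6213911 G=3881984/1045535 H=4537344/2044255] → run C
t=14: vr[A=3072/1991 C=5120/3121 D=2048/1277 E=8430592/6213911 G=3881984/1045535 H=4537344/2044255] → run E
t=15: vr[A=3072/1991 C=5120/3121 D=2048/1277 G=3881984/1045535 H=4537344/2044255] → run A
t=16: vr[C=5120/3121 D=2048/1277 G=3881984/1045535 H=4537344/2044255] → run D
t=17: vr[C=5120/3121 D=3072/1277 G=3881984/1045535 H=4537344/2044255] → run C
t=18: vr[C=6144/3121 D=3072/1277 G=3881984/1045535 H=4537344/2044255] → run C
t=19: vr[D=3072/1277 G=3881984/1045535 H=4537344/2044255] → run H
t=20: vr[D=3072/1277 G=3881984/1045535 H=7733248/2044255] → run D
t=21: vr[G=3881984/1045535 H=7733248/2044255] → run G
t=22: vr[G=7077888/1045535 H=7733248/2044255] → run H
t=23: vr[G=7077888/1045535 H=10929152/2044255] → run H
t=24: vr[G=7077888/1045535] → run G
t=25: vr[G=10273792/1045535] → run G
t=26: vr[G=13469696/1045535] → run G
t=27: vr[G=3333120/209107] → run G
t=28: vr[G=19861504/1045535] → run G
t=29: vr[G=23057408/1045535] → run G
t=30: (idle)
t=31: (idle)
t=32: (idle)
t=33: (idle)
t=34: (idle)
t=35: (idle)
t=36: (idle)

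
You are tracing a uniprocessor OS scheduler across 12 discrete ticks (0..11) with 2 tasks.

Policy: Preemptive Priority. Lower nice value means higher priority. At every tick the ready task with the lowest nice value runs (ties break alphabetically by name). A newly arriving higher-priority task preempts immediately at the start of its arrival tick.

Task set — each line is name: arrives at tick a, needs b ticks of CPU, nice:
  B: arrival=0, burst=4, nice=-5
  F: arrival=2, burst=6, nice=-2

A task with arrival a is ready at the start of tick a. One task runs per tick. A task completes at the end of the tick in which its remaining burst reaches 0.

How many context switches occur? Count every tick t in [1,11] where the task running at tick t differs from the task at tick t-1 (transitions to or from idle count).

context switches = 2

t=0: ready={B} → run B
t=1: ready={B} → run B
t=2: ready={B,F} → run B
t=3: ready={B,F} → run B
t=4: ready={F} → run F
t=5: ready={F} → run F
t=6: ready={F} → run F
t=7: ready={F} → run F
t=8: ready={F} → run F
t=9: ready={F} → run F
t=10: (idle)
t=11: (idle)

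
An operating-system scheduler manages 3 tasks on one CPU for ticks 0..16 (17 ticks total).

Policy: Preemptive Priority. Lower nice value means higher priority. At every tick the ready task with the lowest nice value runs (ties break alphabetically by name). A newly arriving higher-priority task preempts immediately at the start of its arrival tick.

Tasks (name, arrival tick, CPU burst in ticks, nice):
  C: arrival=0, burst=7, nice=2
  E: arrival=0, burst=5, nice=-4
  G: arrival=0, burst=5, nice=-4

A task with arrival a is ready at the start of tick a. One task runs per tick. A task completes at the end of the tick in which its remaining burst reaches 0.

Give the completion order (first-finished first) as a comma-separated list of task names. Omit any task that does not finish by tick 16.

completion order = E, G, C

t=0: ready={C,E,G} → run E
t=1: ready={C,E,G} → run E
t=2: ready={C,E,G} → run E
t=3: ready={C,E,G} → run E
t=4: ready={C,E,G} → run E
t=5: ready={C,G} → run G
t=6: ready={C,G} → run G
t=7: ready={C,G} → run G
t=8: ready={C,G} → run G
t=9: ready={C,G} → run G
t=10: ready={C} → run C
t=11: ready={C} → run C
t=12: ready={C} → run C
t=13: ready={C} → run C
t=14: ready={C} → run C
t=15: ready={C} → run C
t=16: ready={C} → run C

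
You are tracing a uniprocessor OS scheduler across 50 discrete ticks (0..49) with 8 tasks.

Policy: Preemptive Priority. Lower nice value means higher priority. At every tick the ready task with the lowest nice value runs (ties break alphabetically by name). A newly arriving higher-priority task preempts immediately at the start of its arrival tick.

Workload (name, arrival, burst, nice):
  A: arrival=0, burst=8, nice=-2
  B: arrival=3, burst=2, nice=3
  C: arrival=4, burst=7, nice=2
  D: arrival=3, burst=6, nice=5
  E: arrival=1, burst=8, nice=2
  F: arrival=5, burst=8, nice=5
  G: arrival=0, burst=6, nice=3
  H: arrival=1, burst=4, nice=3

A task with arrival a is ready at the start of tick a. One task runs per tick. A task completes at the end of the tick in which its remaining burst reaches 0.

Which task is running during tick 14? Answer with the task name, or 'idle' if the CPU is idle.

t=0: ready={A,G} → run A
t=1: ready={A,E,G,H} → run A
t=2: ready={A,E,G,H} → run A
t=3: ready={A,B,D,E,G,H} → run A
t=4: ready={A,B,C,D,E,G,H} → run A
t=5: ready={A,B,C,D,E,F,G,H} → run A
t=6: ready={A,B,C,D,E,F,G,H} → run A
t=7: ready={A,B,C,D,E,F,G,H} → run A
t=8: ready={B,C,D,E,F,G,H} → run C
t=9: ready={B,C,D,E,F,G,H} → run C
t=10: ready={B,C,D,E,F,G,H} → run C
t=11: ready={B,C,D,E,F,G,H} → run C
t=12: ready={B,C,D,E,F,G,H} → run C
t=13: ready={B,C,D,E,F,G,H} → run C
t=14: ready={B,C,D,E,F,G,H} → run C
t=15: ready={B,D,E,F,G,H} → run E
t=16: ready={B,D,E,F,G,H} → run E
t=17: ready={B,D,E,F,G,H} → run E
t=18: ready={B,D,E,F,G,H} → run E
t=19: ready={B,D,E,F,G,H} → run E
t=20: ready={B,D,E,F,G,H} → run E
t=21: ready={B,D,E,F,G,H} → run E
t=22: ready={B,D,E,F,G,H} → run E
t=23: ready={B,D,F,G,H} → run B
t=24: ready={B,D,F,G,H} → run B
t=25: ready={D,F,G,H} → run G
t=26: ready={D,F,G,H} → run G
t=27: ready={D,F,G,H} → run G
t=28: ready={D,F,G,H} → run G
t=29: ready={D,F,G,H} → run G
t=30: ready={D,F,G,H} → run G
t=31: ready={D,F,H} → run H
t=32: ready={D,F,H} → run H
t=33: ready={D,F,H} → run H
t=34: ready={D,F,H} → run H
t=35: ready={D,F} → run D
t=36: ready={D,F} → run D
t=37: ready={D,F} → run D
t=38: ready={D,F} → run D
t=39: ready={D,F} → run D
t=40: ready={D,F} → run D
t=41: ready={F} → run F
t=42: ready={F} → run F
t=43: ready={F} → run F
t=44: ready={F} → run F
t=45: ready={F} → run F
t=46: ready={F} → run F
t=47: ready={F} → run F
t=48: ready={F} → run F
t=49: (idle)

running at tick 14 = C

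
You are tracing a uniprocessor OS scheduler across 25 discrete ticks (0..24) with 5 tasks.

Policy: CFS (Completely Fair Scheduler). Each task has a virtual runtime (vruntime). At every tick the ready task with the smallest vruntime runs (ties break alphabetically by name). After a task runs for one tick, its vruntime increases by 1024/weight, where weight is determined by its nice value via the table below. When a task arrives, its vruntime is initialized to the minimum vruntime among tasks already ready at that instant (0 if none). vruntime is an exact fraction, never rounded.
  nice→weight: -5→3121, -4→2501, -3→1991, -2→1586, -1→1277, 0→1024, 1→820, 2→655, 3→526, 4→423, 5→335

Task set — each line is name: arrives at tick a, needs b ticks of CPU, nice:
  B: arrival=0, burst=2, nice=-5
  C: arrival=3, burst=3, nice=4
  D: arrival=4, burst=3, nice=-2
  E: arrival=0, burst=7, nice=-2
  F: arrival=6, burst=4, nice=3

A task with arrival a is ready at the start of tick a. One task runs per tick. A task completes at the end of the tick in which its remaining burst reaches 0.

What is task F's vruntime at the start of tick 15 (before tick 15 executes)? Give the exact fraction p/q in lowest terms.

t=0: vr[B=0 E=0] → run B
t=1: vr[B=1024/3121 E=0] → run E
t=2: vr[B=1024/3121 E=512/793] → run B
t=3: vr[C=512/793 E=512/793] → run C
t=4: vr[C=1028608/335439 D=512/793 E=512/793] → run D
t=5: vr[C=1028608/335439 D=1024/793 E=512/793] → run E
t=6: vr[C=1028608/335439 D=1024/793 E=1024/793 F=1024/793] → run D
t=7: vr[C=1028608/335439 D=1536/793 E=1024/793 F=1024/793] → run E
t=8: vr[C=1028608/335439 D=1536/793 E=1536/793 F=1024/793] → run F
t=9: vr[C=1028608/335439 D=1536/793 E=1536/793 F=675328/208559] → run D
t=10: vr[C=1028608/335439 E=1536/793 F=675328/208559] → run E
t=11: vr[C=1028608/335439 E=2048/793 F=675328/208559] → run E
t=12: vr[C=1028608/335439 E=2560/793 F=675328/208559] → run C
t=13: vr[C=1840640/335439 E=2560/793 F=675328/208559] → run E
t=14: vr[C=1840640/335439 E=3072/793 F=675328/208559] → run F
t=15: vr[C=1840640/335439 E=3072/793 F=1081344/208559] → run E
t=16: vr[C=1840640/335439 F=1081344/208559] → run F
t=17: vr[C=1840640/335439 F=1487360/208559] → run C
t=18: vr[F=1487360/208559] → run F
t=19: (idle)
t=20: (idle)
t=21: (idle)
t=22: (idle)
t=23: (idle)
t=24: (idle)

vruntime(F, start of tick 15) = 1081344/208559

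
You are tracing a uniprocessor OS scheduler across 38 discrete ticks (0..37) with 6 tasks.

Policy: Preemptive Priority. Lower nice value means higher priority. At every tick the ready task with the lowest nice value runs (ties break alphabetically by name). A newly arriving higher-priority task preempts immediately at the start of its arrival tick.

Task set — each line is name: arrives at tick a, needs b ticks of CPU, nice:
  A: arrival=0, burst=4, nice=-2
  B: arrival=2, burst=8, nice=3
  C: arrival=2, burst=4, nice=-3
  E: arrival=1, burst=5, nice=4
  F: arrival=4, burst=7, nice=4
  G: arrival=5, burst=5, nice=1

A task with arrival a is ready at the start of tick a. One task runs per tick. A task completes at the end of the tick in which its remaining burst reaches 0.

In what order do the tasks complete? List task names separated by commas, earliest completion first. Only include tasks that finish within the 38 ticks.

t=0: ready={A} → run A
t=1: ready={A,E} → run A
t=2: ready={A,B,C,E} → run C
t=3: ready={A,B,C,E} → run C
t=4: ready={A,B,C,E,F} → run C
t=5: ready={A,B,C,E,F,G} → run C
t=6: ready={A,B,E,F,G} → run A
t=7: ready={A,B,E,F,G} → run A
t=8: ready={B,E,F,G} → run G
t=9: ready={B,E,F,G} → run G
t=10: ready={B,E,F,G} → run G
t=11: ready={B,E,F,G} → run G
t=12: ready={B,E,F,G} → run G
t=13: ready={B,E,F} → run B
t=14: ready={B,E,F} → run B
t=15: ready={B,E,F} → run B
t=16: ready={B,E,F} → run B
t=17: ready={B,E,F} → run B
t=18: ready={B,E,F} → run B
t=19: ready={B,E,F} → run B
t=20: ready={B,E,F} → run B
t=21: ready={E,F} → run E
t=22: ready={E,F} → run E
t=23: ready={E,F} → run E
t=24: ready={E,F} → run E
t=25: ready={E,F} → run E
t=26: ready={F} → run F
t=27: ready={F} → run F
t=28: ready={F} → run F
t=29: ready={F} → run F
t=30: ready={F} → run F
t=31: ready={F} → run F
t=32: ready={F} → run F
t=33: (idle)
t=34: (idle)
t=35: (idle)
t=36: (idle)
t=37: (idle)

completion order = C, A, G, B, E, F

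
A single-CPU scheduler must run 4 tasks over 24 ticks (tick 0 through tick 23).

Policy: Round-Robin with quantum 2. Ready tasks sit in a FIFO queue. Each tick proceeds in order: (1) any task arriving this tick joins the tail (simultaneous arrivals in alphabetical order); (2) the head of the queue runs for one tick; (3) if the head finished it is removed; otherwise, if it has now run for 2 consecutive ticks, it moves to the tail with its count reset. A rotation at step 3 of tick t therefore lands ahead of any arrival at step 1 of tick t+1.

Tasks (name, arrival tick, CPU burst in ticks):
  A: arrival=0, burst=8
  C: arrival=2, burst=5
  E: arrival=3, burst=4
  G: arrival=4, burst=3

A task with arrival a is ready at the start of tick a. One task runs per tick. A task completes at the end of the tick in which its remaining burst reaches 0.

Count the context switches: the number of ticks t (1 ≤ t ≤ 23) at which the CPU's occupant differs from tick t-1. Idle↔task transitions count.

t=0: queue=[A] q_used=0 → run A
t=1: queue=[A] q_used=1 → run A
t=2: queue=[A,C] q_used=0 → run A
t=3: queue=[A,C,E] q_used=1 → run A
t=4: queue=[C,E,A,G] q_used=0 → run C
t=5: queue=[C,E,A,G] q_used=1 → run C
t=6: queue=[E,A,G,C] q_used=0 → run E
t=7: queue=[E,A,G,C] q_used=1 → run E
t=8: queue=[A,G,C,E] q_used=0 → run A
t=9: queue=[A,G,C,E] q_used=1 → run A
t=10: queue=[G,C,E,A] q_used=0 → run G
t=11: queue=[G,C,E,A] q_used=1 → run G
t=12: queue=[C,E,A,G] q_used=0 → run C
t=13: queue=[C,E,A,G] q_used=1 → run C
t=14: queue=[E,A,G,C] q_used=0 → run E
t=15: queue=[E,A,G,C] q_used=1 → run E
t=16: queue=[A,G,C] q_used=0 → run A
t=17: queue=[A,G,C] q_used=1 → run A
t=18: queue=[G,C] q_used=0 → run G
t=19: queue=[C] q_used=0 → run C
t=20: (idle)
t=21: (idle)
t=22: (idle)
t=23: (idle)

context switches = 10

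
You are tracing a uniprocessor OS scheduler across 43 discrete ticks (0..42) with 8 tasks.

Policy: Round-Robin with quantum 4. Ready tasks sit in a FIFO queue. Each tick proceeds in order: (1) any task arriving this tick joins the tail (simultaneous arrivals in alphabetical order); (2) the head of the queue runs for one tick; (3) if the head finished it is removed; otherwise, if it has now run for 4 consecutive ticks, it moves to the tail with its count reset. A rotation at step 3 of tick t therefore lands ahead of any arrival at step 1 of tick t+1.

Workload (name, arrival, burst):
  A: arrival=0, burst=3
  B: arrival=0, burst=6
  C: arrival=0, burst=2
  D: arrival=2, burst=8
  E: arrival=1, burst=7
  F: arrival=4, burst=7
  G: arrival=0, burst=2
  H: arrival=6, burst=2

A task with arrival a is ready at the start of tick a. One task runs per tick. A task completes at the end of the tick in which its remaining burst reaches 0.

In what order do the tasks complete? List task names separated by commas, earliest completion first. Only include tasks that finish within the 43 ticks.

t=0: queue=[A,B,C,G] q_used=0 → run A
t=1: queue=[A,B,C,G,E] q_used=1 → run A
t=2: queue=[A,B,C,G,E,D] q_used=2 → run A
t=3: queue=[B,C,G,E,D] q_used=0 → run B
t=4: queue=[B,C,G,E,D,F] q_used=1 → run B
t=5: queue=[B,C,G,E,D,F] q_used=2 → run B
t=6: queue=[B,C,G,E,D,F,H] q_used=3 → run B
t=7: queue=[C,G,E,D,F,H,B] q_used=0 → run C
t=8: queue=[C,G,E,D,F,H,B] q_used=1 → run C
t=9: queue=[G,E,D,F,H,B] q_used=0 → run G
t=10: queue=[G,E,D,F,H,B] q_used=1 → run G
t=11: queue=[E,D,F,H,B] q_used=0 → run E
t=12: queue=[E,D,F,H,B] q_used=1 → run E
t=13: queue=[E,D,F,H,B] q_used=2 → run E
t=14: queue=[E,D,F,H,B] q_used=3 → run E
t=15: queue=[D,F,H,B,E] q_used=0 → run D
t=16: queue=[D,F,H,B,E] q_used=1 → run D
t=17: queue=[D,F,H,B,E] q_used=2 → run D
t=18: queue=[D,F,H,B,E] q_used=3 → run D
t=19: queue=[F,H,B,E,D] q_used=0 → run F
t=20: queue=[F,H,B,E,D] q_used=1 → run F
t=21: queue=[F,H,B,E,D] q_used=2 → run F
t=22: queue=[F,H,B,E,D] q_used=3 → run F
t=23: queue=[H,B,E,D,F] q_used=0 → run H
t=24: queue=[H,B,E,D,F] q_used=1 → run H
t=25: queue=[B,E,D,F] q_used=0 → run B
t=26: queue=[B,E,D,F] q_used=1 → run B
t=27: queue=[E,D,F] q_used=0 → run E
t=28: queue=[E,D,F] q_used=1 → run E
t=29: queue=[E,D,F] q_used=2 → run E
t=30: queue=[D,F] q_used=0 → run D
t=31: queue=[D,F] q_used=1 → run D
t=32: queue=[D,F] q_used=2 → run D
t=33: queue=[D,F] q_used=3 → run D
t=34: queue=[F] q_used=0 → run F
t=35: queue=[F] q_used=1 → run F
t=36: queue=[F] q_used=2 → run F
t=37: (idle)
t=38: (idle)
t=39: (idle)
t=40: (idle)
t=41: (idle)
t=42: (idle)

completion order = A, C, G, H, B, E, D, F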